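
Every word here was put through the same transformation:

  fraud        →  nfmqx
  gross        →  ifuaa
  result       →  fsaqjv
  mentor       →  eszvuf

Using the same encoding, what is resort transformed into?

fsaufv

f(5)→n(13) and r(17)→f(5) fit y≡21x+12 (mod 26); the inverse of 21 mod 26 is 5. Treating letters as 0–25, the rule is x ↦ 21x + 12 (mod 26).
For resort: r(17)→21·17+12≡5=f; e(4)→21·4+12≡18=s; s(18)→21·18+12≡0=a; o(14)→21·14+12≡20=u; r(17)→21·17+12≡5=f; t(19)→21·19+12≡21=v (all mod 26).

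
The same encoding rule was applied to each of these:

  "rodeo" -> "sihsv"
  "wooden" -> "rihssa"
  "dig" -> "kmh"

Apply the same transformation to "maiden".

rihmeq

The output letters match the input read backwards, each shifted +4: rodeo reversed is oedor. The word is reversed, then every letter is shifted forward by 4.
On maiden: reverse → nediam; then shift: n+4=r, e+4=i, d+4=h, i+4=m, a+4=e, m+4=q.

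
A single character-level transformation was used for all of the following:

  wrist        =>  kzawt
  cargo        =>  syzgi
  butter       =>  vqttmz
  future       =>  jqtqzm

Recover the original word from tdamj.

thief

w(22)→k(10) and r(17)→z(25) fit y≡23x+24 (mod 26); the inverse of 23 mod 26 is 17. Treating letters as 0–25, the rule is x ↦ 23x + 24 (mod 26).
Decoding tdamj: t(19)→17·(19−24)≡19=t; d(3)→17·(3−24)≡7=h; a(0)→17·(0−24)≡8=i; m(12)→17·(12−24)≡4=e; j(9)→17·(9−24)≡5=f (all mod 26).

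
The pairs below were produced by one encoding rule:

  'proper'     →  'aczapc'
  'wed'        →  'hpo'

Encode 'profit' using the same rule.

aczqte

Each letter is shifted forward by 11 in the alphabet (a Caesar shift of +11).
On profit: p+11=a, r+11=c, o+11=z, f+11=q, i+11=t, t+11=e.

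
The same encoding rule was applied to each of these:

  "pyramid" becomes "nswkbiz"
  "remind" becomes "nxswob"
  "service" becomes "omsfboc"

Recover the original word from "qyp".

fog

Read the word backwards and shift each letter +10.
Reversing it on qyp: shift back: q−10=g, y−10=o, p−10=f → gof; then reverse → fog.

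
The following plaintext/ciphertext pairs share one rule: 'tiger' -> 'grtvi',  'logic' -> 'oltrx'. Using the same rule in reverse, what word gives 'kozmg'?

Each pair mirrors across the alphabet (t↔g, i↔r, g↔t): positions sum to 25. Letters are reflected about the middle of the alphabet (position → 25−position): Atbash.
Undoing it on kozmg: k↔p, o↔l, z↔a, m↔n, g↔t.

plant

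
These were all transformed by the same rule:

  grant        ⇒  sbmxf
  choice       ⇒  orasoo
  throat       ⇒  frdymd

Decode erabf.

Shifts by position in grant: pos 0: g→s (+12), pos 1: r→b (+10), pos 2: a→m (+12), pos 3: n→x (+10) — repeating every 2. A repeating key of period 2 is used — shifts +12, +10 over and over.
Reversing it on erabf: e−12=s, r−10=h, a−12=o, b−10=r, f−12=t.

short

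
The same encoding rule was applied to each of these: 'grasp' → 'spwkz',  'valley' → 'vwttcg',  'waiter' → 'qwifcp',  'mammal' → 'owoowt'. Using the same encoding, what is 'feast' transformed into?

xcwkf

g(6)→s(18) and r(17)→p(15) fit y≡21x+22 (mod 26); the inverse of 21 mod 26 is 5. Treating letters as 0–25, the rule is x ↦ 21x + 22 (mod 26).
On feast: f(5)→21·5+22≡23=x; e(4)→21·4+22≡2=c; a(0)→21·0+22≡22=w; s(18)→21·18+22≡10=k; t(19)→21·19+22≡5=f (all mod 26).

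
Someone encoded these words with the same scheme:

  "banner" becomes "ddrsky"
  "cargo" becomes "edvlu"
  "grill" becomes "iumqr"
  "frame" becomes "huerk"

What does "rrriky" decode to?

In banner: b→d is +2, a→d is +3, n→r is +4, n→s is +5 — the shift increases by 1 each position. Each letter shifts forward by (position + 2), i.e. 2, 3, 4, … — the shift grows by one for each successive letter.
Decoding rrriky: r−2=p, r−3=o, r−4=n, i−5=d, k−6=e, y−7=r.

ponder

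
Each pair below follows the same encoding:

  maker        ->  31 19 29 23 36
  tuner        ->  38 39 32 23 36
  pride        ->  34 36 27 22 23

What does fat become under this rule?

m is letter #13 and maps to 31: an offset of 18. Each letter is replaced by its alphabet position (a=1..z=26) + 18.
Applying it to fat: f=6→24, a=1→19, t=20→38.

24 19 38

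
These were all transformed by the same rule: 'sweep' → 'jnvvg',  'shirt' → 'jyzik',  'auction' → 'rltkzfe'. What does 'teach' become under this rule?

kvrty

Compare letters: s→j is +17, w→n is +17, e→v is +17 — a constant shift. Every letter moves 17 places later in the alphabet, wrapping around z→a.
Applying it to teach: t+17=k, e+17=v, a+17=r, c+17=t, h+17=y.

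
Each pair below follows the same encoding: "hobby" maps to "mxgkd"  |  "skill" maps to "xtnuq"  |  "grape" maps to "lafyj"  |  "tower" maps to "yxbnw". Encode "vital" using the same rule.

Shifts by position in hobby: pos 0: h→m (+5), pos 1: o→x (+9), pos 2: b→g (+5), pos 3: b→k (+9) — repeating every 2. The shifts repeat in a cycle of length 2: positions 0,1,… shift by +5, +9, then the pattern repeats.
Applying it to vital: v+5=a, i+9=r, t+5=y, a+9=j, l+5=q.

aryjq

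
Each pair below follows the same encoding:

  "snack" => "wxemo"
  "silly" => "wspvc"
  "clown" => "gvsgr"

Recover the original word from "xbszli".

Shifts by position in snack: pos 0: s→w (+4), pos 1: n→x (+10), pos 2: a→e (+4), pos 3: c→m (+10) — repeating every 2. The shifts repeat in a cycle of length 2: positions 0,1,… shift by +4, +10, then the pattern repeats.
Undoing it on xbszli: x−4=t, b−10=r, s−4=o, z−10=p, l−4=h, i−10=y.

trophy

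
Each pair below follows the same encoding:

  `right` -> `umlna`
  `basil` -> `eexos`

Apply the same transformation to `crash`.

In right: r→u is +3, i→m is +4, g→l is +5, h→n is +6 — the shift increases by 1 each position. The shift increases by 1 at each position, starting from +3: 3, 4, 5, ….
For crash: c+3=f, r+4=v, a+5=f, s+6=y, h+7=o.

fvfyo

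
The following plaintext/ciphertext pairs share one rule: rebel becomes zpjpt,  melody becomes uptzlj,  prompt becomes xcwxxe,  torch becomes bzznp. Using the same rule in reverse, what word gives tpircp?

A repeating key of period 2 is used — shifts +8, +11 over and over.
Reversing it on tpircp: t−8=l, p−11=e, i−8=a, r−11=g, c−8=u, p−11=e.

league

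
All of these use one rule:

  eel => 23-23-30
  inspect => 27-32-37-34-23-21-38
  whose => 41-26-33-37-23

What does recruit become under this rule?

36-23-21-36-39-27-38

e is letter #5 and maps to 23: an offset of 18. Each letter is replaced by its alphabet position (a=1..z=26) + 18.
Applying it to recruit: r=18→36, e=5→23, c=3→21, r=18→36, u=21→39, i=9→27, t=20→38.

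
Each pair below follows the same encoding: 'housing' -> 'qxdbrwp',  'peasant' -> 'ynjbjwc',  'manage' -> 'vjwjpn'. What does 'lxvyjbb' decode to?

Compare letters: h→q is +9, o→x is +9, u→d is +9 — a constant shift. Each letter is shifted forward by 9 in the alphabet (a Caesar shift of +9).
Decoding lxvyjbb: l−9=c, x−9=o, v−9=m, y−9=p, j−9=a, b−9=s, b−9=s.

compass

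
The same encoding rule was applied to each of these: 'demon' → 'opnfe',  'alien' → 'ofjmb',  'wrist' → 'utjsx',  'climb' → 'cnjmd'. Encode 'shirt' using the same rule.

usjit

Two steps: reverse the string, then apply a Caesar shift of +1.
For shirt: reverse → trihs; then shift: t+1=u, r+1=s, i+1=j, h+1=i, s+1=t.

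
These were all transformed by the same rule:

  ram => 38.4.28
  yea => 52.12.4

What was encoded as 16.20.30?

r(#18)→38 and a(#1)→4: differences scale by 2, so n = 2·pos + 2. The formula is n = 2×(alphabet index, a=1) + 2.
Undoing it on 16.20.30: 16→(16−2)÷2=7=g, 20→(20−2)÷2=9=i, 30→(30−2)÷2=14=n.

gin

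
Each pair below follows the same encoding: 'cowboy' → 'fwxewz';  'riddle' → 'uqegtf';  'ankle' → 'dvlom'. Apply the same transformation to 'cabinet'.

ficlvfw

Shifts by position in cowboy: pos 0: c→f (+3), pos 1: o→w (+8), pos 2: w→x (+1), pos 3: b→e (+3), pos 4: o→w (+8), pos 5: y→z (+1) — repeating every 3. It's a Vigenère-style cipher with numeric key [3,8,1]: position i shifts by key[i mod 3].
On cabinet: c+3=f, a+8=i, b+1=c, i+3=l, n+8=v, e+1=f, t+3=w.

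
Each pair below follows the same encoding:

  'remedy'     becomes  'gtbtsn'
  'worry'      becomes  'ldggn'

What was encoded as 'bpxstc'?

Compare letters: r→g is +15, e→t is +15, m→b is +15 — a constant shift. This is a Caesar cipher with shift 15.
Decoding bpxstc: b−15=m, p−15=a, x−15=i, s−15=d, t−15=e, c−15=n.

maiden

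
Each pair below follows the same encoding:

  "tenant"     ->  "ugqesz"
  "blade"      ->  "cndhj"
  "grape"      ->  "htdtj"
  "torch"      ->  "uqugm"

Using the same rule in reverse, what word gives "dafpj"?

Each letter shifts forward by (position + 1), i.e. 1, 2, 3, … — the shift grows by one for each successive letter.
Reversing it on dafpj: d−1=c, a−2=y, f−3=c, p−4=l, j−5=e.

cycle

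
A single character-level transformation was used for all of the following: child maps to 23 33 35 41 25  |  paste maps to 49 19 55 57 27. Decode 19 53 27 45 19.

arena

c(#3)→23 and h(#8)→33: differences scale by 2, so n = 2·pos + 17. With a=1..z=26, the number is 2·pos + 17.
Decoding 19 53 27 45 19: 19→(19−17)÷2=1=a, 53→(53−17)÷2=18=r, 27→(27−17)÷2=5=e, 45→(45−17)÷2=14=n, 19→(19−17)÷2=1=a.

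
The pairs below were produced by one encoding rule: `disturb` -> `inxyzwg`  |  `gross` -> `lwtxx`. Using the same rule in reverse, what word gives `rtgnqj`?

Compare letters: d→i is +5, i→n is +5, s→x is +5 — a constant shift. Each letter is shifted forward by 5 in the alphabet (a Caesar shift of +5).
Decoding rtgnqj: r−5=m, t−5=o, g−5=b, n−5=i, q−5=l, j−5=e.

mobile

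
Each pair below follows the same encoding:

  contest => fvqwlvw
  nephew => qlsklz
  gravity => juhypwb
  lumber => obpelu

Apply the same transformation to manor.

phqvu

The shift depends on letter class: consonant c→f is +3, but vowel o→v is +7. Vowels shift forward by 7 and consonants shift forward by 3.
For manor: m(cons)+3=p, a(vowel)+7=h, n(cons)+3=q, o(vowel)+7=v, r(cons)+3=u.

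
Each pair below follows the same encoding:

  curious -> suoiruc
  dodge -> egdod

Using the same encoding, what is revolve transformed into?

evlover

The output letters match the input read backwards: curious reversed is suoiruc. It's just the letters in reverse order.
For revolve: reverse → evlover.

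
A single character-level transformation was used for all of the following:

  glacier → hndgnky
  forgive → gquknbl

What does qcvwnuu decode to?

passion

The shift increases by 1 at each position, starting from +1: 1, 2, 3, ….
Undoing it on qcvwnuu: q−1=p, c−2=a, v−3=s, w−4=s, n−5=i, u−6=o, u−7=n.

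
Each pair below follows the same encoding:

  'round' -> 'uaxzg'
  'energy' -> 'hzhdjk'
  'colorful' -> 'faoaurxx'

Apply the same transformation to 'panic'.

Shifts by position in round: pos 0: r→u (+3), pos 1: o→a (+12), pos 2: u→x (+3), pos 3: n→z (+12) — repeating every 2. A repeating key of period 2 is used — shifts +3, +12 over and over.
Applying it to panic: p+3=s, a+12=m, n+3=q, i+12=u, c+3=f.

smquf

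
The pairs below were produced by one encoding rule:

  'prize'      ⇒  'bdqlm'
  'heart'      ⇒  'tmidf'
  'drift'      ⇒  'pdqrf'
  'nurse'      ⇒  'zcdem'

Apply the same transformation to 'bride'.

ndqpm

The shift depends on letter class: consonant p→b is +12, but vowel i→q is +8. The rule splits by letter class: vowels +8, consonants +12.
Applying it to bride: b(cons)+12=n, r(cons)+12=d, i(vowel)+8=q, d(cons)+12=p, e(vowel)+8=m.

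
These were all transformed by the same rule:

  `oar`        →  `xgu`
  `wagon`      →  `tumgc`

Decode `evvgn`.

happy

The output letters match the input read backwards, each shifted +6: oar reversed is rao. Two steps: reverse the string, then apply a Caesar shift of +6.
Undoing it on evvgn: shift back: e−6=y, v−6=p, v−6=p, g−6=a, n−6=h → yppah; then reverse → happy.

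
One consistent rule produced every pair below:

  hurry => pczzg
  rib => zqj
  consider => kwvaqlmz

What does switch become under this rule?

Compare letters: h→p is +8, u→c is +8, r→z is +8 — a constant shift. It's a constant shift of +8 (ROT8).
For switch: s+8=a, w+8=e, i+8=q, t+8=b, c+8=k, h+8=p.

aeqbkp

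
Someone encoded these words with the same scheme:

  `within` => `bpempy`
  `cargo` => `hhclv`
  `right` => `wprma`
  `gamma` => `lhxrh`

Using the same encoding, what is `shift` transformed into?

xotka

The shifts repeat in a cycle of length 3: positions 0,1,… shift by +5, +7, +11, then the pattern repeats.
For shift: s+5=x, h+7=o, i+11=t, f+5=k, t+7=a.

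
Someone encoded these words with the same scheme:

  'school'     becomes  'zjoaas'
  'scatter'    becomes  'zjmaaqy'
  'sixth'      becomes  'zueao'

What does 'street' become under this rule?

Two shifts are in play — +12 for a/e/i/o/u, +7 for every other letter.
For street: s(cons)+7=z, t(cons)+7=a, r(cons)+7=y, e(vowel)+12=q, e(vowel)+12=q, t(cons)+7=a.

zayqqa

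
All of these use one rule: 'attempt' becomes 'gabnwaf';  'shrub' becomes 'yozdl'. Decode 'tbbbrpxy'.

nutshell

In attempt: a→g is +6, t→a is +7, t→b is +8, e→n is +9 — the shift increases by 1 each position. Letter i (0-indexed) is shifted by i+6, so successive shifts are 6, 7, 8, ….
Decoding tbbbrpxy: t−6=n, b−7=u, b−8=t, b−9=s, r−10=h, p−11=e, x−12=l, y−13=l.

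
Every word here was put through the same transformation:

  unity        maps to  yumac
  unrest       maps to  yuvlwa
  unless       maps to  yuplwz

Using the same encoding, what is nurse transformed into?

rbvzi

Shifts by position in unity: pos 0: u→y (+4), pos 1: n→u (+7), pos 2: i→m (+4), pos 3: t→a (+7) — repeating every 2. A repeating key of period 2 is used — shifts +4, +7 over and over.
For nurse: n+4=r, u+7=b, r+4=v, s+7=z, e+4=i.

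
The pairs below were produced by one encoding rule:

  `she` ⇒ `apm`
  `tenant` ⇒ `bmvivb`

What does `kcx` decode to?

Compare letters: s→a is +8, h→p is +8, e→m is +8 — a constant shift. It's a constant shift of +8 (ROT8).
Undoing it on kcx: k−8=c, c−8=u, x−8=p.

cup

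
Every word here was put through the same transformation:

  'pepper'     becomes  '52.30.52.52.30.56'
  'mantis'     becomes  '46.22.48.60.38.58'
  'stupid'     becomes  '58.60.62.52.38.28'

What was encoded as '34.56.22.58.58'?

grass

With a=1..z=26, the number is 2·pos + 20.
Undoing it on 34.56.22.58.58: 34→(34−20)÷2=7=g, 56→(56−20)÷2=18=r, 22→(22−20)÷2=1=a, 58→(58−20)÷2=19=s, 58→(58−20)÷2=19=s.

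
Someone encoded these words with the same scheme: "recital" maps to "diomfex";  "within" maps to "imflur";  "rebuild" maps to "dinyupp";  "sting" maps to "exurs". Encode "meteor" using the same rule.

yifiav

Shifts by position in recital: pos 0: r→d (+12), pos 1: e→i (+4), pos 2: c→o (+12), pos 3: i→m (+4) — repeating every 2. It's a Vigenère-style cipher with numeric key [12,4]: position i shifts by key[i mod 2].
Applying it to meteor: m+12=y, e+4=i, t+12=f, e+4=i, o+12=a, r+4=v.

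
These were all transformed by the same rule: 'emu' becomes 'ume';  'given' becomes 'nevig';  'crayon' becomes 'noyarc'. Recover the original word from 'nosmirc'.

The output letters match the input read backwards: emu reversed is ume. It's just the letters in reverse order.
Decoding nosmirc: then reverse → crimson.

crimson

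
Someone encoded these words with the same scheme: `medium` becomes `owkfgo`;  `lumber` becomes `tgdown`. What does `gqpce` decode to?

canoe

The output letters match the input read backwards, each shifted +2: medium reversed is muidem. Two steps: reverse the string, then apply a Caesar shift of +2.
Reversing it on gqpce: shift back: g−2=e, q−2=o, p−2=n, c−2=a, e−2=c → eonac; then reverse → canoe.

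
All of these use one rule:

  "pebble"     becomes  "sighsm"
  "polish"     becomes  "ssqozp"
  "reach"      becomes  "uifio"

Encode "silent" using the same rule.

vmqkub

In pebble: p→s is +3, e→i is +4, b→g is +5, b→h is +6 — the shift increases by 1 each position. Each letter shifts forward by (position + 3), i.e. 3, 4, 5, … — the shift grows by one for each successive letter.
Applying it to silent: s+3=v, i+4=m, l+5=q, e+6=k, n+7=u, t+8=b.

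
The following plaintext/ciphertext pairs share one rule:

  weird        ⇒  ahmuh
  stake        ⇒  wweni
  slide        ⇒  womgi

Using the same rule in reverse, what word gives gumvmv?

crisis

It's a Vigenère-style cipher with numeric key [4,3]: position i shifts by key[i mod 2].
Undoing it on gumvmv: g−4=c, u−3=r, m−4=i, v−3=s, m−4=i, v−3=s.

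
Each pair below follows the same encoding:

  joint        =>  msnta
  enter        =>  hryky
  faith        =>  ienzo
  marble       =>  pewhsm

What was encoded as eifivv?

In joint: j→m is +3, o→s is +4, i→n is +5, n→t is +6 — the shift increases by 1 each position. Each letter shifts forward by (position + 3), i.e. 3, 4, 5, … — the shift grows by one for each successive letter.
Decoding eifivv: e−3=b, i−4=e, f−5=a, i−6=c, v−7=o, v−8=n.

beacon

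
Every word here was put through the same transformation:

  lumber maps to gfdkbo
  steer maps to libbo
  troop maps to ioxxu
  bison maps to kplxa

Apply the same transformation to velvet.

cbgcbi

Treating letters as 0–25, the rule is x ↦ 23x + 13 (mod 26).
On velvet: v(21)→23·21+13≡2=c; e(4)→23·4+13≡1=b; l(11)→23·11+13≡6=g; v(21)→23·21+13≡2=c; e(4)→23·4+13≡1=b; t(19)→23·19+13≡8=i (all mod 26).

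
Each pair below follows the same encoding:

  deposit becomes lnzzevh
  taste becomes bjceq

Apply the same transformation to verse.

In deposit: d→l is +8, e→n is +9, p→z is +10, o→z is +11 — the shift increases by 1 each position. The shift increases by 1 at each position, starting from +8: 8, 9, 10, ….
On verse: v+8=d, e+9=n, r+10=b, s+11=d, e+12=q.

dnbdq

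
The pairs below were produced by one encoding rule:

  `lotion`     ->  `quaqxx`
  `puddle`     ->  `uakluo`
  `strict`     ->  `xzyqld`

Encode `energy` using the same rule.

jtlzpi

The shift increases by 1 at each position, starting from +5: 5, 6, 7, ….
For energy: e+5=j, n+6=t, e+7=l, r+8=z, g+9=p, y+10=i.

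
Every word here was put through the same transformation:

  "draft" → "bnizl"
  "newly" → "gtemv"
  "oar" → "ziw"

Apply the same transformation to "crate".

The output letters match the input read backwards, each shifted +8: draft reversed is tfard. Two steps: reverse the string, then apply a Caesar shift of +8.
Applying it to crate: reverse → etarc; then shift: e+8=m, t+8=b, a+8=i, r+8=z, c+8=k.

mbizk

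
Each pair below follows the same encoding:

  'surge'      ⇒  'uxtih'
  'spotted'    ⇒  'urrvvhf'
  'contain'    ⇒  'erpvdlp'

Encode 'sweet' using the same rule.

uyhhv

The shift depends on letter class: consonant s→u is +2, but vowel u→x is +3. Two shifts are in play — +3 for a/e/i/o/u, +2 for every other letter.
On sweet: s(cons)+2=u, w(cons)+2=y, e(vowel)+3=h, e(vowel)+3=h, t(cons)+2=v.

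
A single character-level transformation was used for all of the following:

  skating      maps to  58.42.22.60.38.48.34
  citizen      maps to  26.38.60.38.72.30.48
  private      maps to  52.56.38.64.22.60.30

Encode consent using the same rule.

s(#19)→58 and k(#11)→42: differences scale by 2, so n = 2·pos + 20. Each letter becomes 2×(its alphabet position, a=1..z=26) + 20.
On consent: c=3→26, o=15→50, n=14→48, s=19→58, e=5→30, n=14→48, t=20→60.

26.50.48.58.30.48.60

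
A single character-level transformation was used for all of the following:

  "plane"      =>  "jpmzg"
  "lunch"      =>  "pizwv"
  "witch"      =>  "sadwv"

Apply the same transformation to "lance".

pmzwg

Each letter's alphabet position (a=0..z=25) is mapped through 5·x+12 mod 26 — an affine cipher.
Applying it to lance: l(11)→5·11+12≡15=p; a(0)→5·0+12≡12=m; n(13)→5·13+12≡25=z; c(2)→5·2+12≡22=w; e(4)→5·4+12≡6=g (all mod 26).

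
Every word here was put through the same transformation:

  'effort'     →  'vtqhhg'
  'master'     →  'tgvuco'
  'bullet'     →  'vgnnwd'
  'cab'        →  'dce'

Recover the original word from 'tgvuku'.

The output letters match the input read backwards, each shifted +2: effort reversed is troffe. The word is reversed, then every letter is shifted forward by 2.
Decoding tgvuku: shift back: t−2=r, g−2=e, v−2=t, u−2=s, k−2=i, u−2=s → retsis; then reverse → sister.

sister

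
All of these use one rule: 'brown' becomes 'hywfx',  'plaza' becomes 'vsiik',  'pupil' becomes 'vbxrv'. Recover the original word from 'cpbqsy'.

In brown: b→h is +6, r→y is +7, o→w is +8, w→f is +9 — the shift increases by 1 each position. Each letter shifts forward by (position + 6), i.e. 6, 7, 8, … — the shift grows by one for each successive letter.
Reversing it on cpbqsy: c−6=w, p−7=i, b−8=t, q−9=h, s−10=i, y−11=n.

within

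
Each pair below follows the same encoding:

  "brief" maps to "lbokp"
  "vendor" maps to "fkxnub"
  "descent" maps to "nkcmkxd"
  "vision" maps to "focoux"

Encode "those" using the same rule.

druck

Two shifts are in play — +6 for a/e/i/o/u, +10 for every other letter.
For those: t(cons)+10=d, h(cons)+10=r, o(vowel)+6=u, s(cons)+10=c, e(vowel)+6=k.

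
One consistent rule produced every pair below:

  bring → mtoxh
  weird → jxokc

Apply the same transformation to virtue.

kazxob

The output letters match the input read backwards, each shifted +6: bring reversed is gnirb. The word is reversed, then every letter is shifted forward by 6.
For virtue: reverse → eutriv; then shift: e+6=k, u+6=a, t+6=z, r+6=x, i+6=o, v+6=b.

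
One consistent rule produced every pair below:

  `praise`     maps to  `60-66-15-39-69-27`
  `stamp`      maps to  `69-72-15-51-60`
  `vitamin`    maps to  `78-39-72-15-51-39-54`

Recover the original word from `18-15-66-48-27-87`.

The formula is n = 3×(alphabet index, a=1) + 12.
Undoing it on 18-15-66-48-27-87: 18→(18−12)÷3=2=b, 15→(15−12)÷3=1=a, 66→(66−12)÷3=18=r, 48→(48−12)÷3=12=l, 27→(27−12)÷3=5=e, 87→(87−12)÷3=25=y.

barley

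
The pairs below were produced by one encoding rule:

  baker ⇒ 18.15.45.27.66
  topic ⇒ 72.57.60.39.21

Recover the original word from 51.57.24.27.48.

The formula is n = 3×(alphabet index, a=1) + 12.
Undoing it on 51.57.24.27.48: 51→(51−12)÷3=13=m, 57→(57−12)÷3=15=o, 24→(24−12)÷3=4=d, 27→(27−12)÷3=5=e, 48→(48−12)÷3=12=l.

model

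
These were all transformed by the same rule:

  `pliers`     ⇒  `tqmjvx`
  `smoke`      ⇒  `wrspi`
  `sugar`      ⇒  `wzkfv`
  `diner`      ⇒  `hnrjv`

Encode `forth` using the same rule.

Shifts by position in pliers: pos 0: p→t (+4), pos 1: l→q (+5), pos 2: i→m (+4), pos 3: e→j (+5) — repeating every 2. It's a Vigenère-style cipher with numeric key [4,5]: position i shifts by key[i mod 2].
For forth: f+4=j, o+5=t, r+4=v, t+5=y, h+4=l.

jtvyl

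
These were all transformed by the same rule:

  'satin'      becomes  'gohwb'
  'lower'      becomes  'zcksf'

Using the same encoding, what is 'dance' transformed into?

Each letter is shifted forward by 14 in the alphabet (a Caesar shift of +14).
For dance: d+14=r, a+14=o, n+14=b, c+14=q, e+14=s.

robqs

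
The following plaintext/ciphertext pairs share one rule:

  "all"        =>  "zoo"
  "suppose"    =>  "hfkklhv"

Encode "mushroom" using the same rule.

Each letter is replaced by its mirror in the alphabet: a↔z, b↔y, c↔x, and so on (the Atbash cipher).
For mushroom: m↔n, u↔f, s↔h, h↔s, r↔i, o↔l, o↔l, m↔n.

nfhsilln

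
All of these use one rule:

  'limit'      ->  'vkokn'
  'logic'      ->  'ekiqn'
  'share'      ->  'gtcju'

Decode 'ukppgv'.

The output letters match the input read backwards, each shifted +2: limit reversed is timil. Two steps: reverse the string, then apply a Caesar shift of +2.
Reversing it on ukppgv: shift back: u−2=s, k−2=i, p−2=n, p−2=n, g−2=e, v−2=t → sinnet; then reverse → tennis.

tennis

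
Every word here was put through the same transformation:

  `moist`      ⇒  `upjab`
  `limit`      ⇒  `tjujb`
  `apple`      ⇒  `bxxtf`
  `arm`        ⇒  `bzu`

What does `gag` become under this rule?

obo

The rule splits by letter class: vowels +1, consonants +8.
Applying it to gag: g(cons)+8=o, a(vowel)+1=b, g(cons)+8=o.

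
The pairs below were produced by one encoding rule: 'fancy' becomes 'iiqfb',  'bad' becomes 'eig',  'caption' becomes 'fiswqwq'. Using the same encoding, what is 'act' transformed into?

ifw

Two shifts are in play — +8 for a/e/i/o/u, +3 for every other letter.
For act: a(vowel)+8=i, c(cons)+3=f, t(cons)+3=w.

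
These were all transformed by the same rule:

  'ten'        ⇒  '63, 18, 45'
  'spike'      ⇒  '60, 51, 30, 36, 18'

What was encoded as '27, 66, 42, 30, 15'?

The formula is n = 3×(alphabet index, a=1) + 3.
Undoing it on 27, 66, 42, 30, 15: 27→(27−3)÷3=8=h, 66→(66−3)÷3=21=u, 42→(42−3)÷3=13=m, 30→(30−3)÷3=9=i, 15→(15−3)÷3=4=d.

humid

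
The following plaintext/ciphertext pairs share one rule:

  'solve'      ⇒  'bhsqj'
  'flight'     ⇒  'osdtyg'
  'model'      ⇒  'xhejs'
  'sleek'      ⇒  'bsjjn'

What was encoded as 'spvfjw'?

s(18)→b(1) and o(14)→h(7) fit y≡5x+15 (mod 26); the inverse of 5 mod 26 is 21. Treating letters as 0–25, the rule is x ↦ 5x + 15 (mod 26).
Undoing it on spvfjw: s(18)→21·(18−15)≡11=l; p(15)→21·(15−15)≡0=a; v(21)→21·(21−15)≡22=w; f(5)→21·(5−15)≡24=y; j(9)→21·(9−15)≡4=e; w(22)→21·(22−15)≡17=r (all mod 26).

lawyer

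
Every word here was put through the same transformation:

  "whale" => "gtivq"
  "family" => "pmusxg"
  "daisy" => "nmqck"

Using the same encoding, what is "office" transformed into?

yrnsom

The shifts repeat in a cycle of length 3: positions 0,1,… shift by +10, +12, +8, then the pattern repeats.
For office: o+10=y, f+12=r, f+8=n, i+10=s, c+12=o, e+8=m.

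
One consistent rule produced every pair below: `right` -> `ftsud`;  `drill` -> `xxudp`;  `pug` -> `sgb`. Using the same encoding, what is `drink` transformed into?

The output letters match the input read backwards, each shifted +12: right reversed is thgir. The word is reversed, then every letter is shifted forward by 12.
Applying it to drink: reverse → knird; then shift: k+12=w, n+12=z, i+12=u, r+12=d, d+12=p.

wzudp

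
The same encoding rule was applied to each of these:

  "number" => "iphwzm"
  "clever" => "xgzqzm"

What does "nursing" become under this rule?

ipmndib

Every letter moves 21 places later in the alphabet, wrapping around z→a.
For nursing: n+21=i, u+21=p, r+21=m, s+21=n, i+21=d, n+21=i, g+21=b.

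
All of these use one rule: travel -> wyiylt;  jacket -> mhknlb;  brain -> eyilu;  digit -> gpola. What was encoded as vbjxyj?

It's a Vigenère-style cipher with numeric key [3,7,8]: position i shifts by key[i mod 3].
Undoing it on vbjxyj: v−3=s, b−7=u, j−8=b, x−3=u, y−7=r, j−8=b.

suburb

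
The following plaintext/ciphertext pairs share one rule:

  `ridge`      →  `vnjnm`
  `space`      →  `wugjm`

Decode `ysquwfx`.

In ridge: r→v is +4, i→n is +5, d→j is +6, g→n is +7 — the shift increases by 1 each position. The shift increases by 1 at each position, starting from +4: 4, 5, 6, ….
Reversing it on ysquwfx: y−4=u, s−5=n, q−6=k, u−7=n, w−8=o, f−9=w, x−10=n.

unknown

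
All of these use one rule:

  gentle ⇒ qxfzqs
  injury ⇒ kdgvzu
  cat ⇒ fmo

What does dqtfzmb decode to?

panther

The output letters match the input read backwards, each shifted +12: gentle reversed is eltneg. Read the word backwards and shift each letter +12.
Undoing it on dqtfzmb: shift back: d−12=r, q−12=e, t−12=h, f−12=t, z−12=n, m−12=a, b−12=p → rehtnap; then reverse → panther.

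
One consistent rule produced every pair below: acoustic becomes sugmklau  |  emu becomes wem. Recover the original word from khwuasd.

Compare letters: a→s is +18, c→u is +18, o→g is +18 — a constant shift. It's a constant shift of +18 (ROT18).
Decoding khwuasd: k−18=s, h−18=p, w−18=e, u−18=c, a−18=i, s−18=a, d−18=l.

special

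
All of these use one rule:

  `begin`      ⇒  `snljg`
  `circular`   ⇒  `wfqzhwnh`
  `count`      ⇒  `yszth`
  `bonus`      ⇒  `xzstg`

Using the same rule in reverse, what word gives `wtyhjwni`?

director

Two steps: reverse the string, then apply a Caesar shift of +5.
Reversing it on wtyhjwni: shift back: w−5=r, t−5=o, y−5=t, h−5=c, j−5=e, w−5=r, n−5=i, i−5=d → rotcerid; then reverse → director.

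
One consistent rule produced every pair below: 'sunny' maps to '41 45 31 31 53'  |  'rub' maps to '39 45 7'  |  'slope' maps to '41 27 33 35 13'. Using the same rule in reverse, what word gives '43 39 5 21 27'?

trail

s(#19)→41 and u(#21)→45: differences scale by 2, so n = 2·pos + 3. The formula is n = 2×(alphabet index, a=1) + 3.
Undoing it on 43 39 5 21 27: 43→(43−3)÷2=20=t, 39→(39−3)÷2=18=r, 5→(5−3)÷2=1=a, 21→(21−3)÷2=9=i, 27→(27−3)÷2=12=l.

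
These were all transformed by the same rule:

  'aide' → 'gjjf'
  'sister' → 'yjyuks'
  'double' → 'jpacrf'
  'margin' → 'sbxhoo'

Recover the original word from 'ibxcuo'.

It's a Vigenère-style cipher with numeric key [6,1]: position i shifts by key[i mod 2].
Undoing it on ibxcuo: i−6=c, b−1=a, x−6=r, c−1=b, u−6=o, o−1=n.

carbon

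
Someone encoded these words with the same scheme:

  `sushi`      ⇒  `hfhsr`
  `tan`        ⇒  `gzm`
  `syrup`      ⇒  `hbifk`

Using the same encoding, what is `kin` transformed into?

prm

Each pair mirrors across the alphabet (s↔h, u↔f, s↔h): positions sum to 25. Letters are reflected about the middle of the alphabet (position → 25−position): Atbash.
For kin: k↔p, i↔r, n↔m.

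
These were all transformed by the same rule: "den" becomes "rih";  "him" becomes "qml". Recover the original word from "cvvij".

ferry

The word is reversed, then every letter is shifted forward by 4.
Reversing it on cvvij: shift back: c−4=y, v−4=r, v−4=r, i−4=e, j−4=f → yrref; then reverse → ferry.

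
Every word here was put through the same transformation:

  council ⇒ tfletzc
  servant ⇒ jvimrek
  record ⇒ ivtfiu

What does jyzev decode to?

shine

Compare letters: c→t is +17, o→f is +17, u→l is +17 — a constant shift. Every letter moves 17 places later in the alphabet, wrapping around z→a.
Reversing it on jyzev: j−17=s, y−17=h, z−17=i, e−17=n, v−17=e.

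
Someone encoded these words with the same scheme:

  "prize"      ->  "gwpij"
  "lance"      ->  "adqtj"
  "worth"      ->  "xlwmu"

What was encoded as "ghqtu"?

punch

p(15)→g(6) and r(17)→w(22) fit y≡21x+3 (mod 26); the inverse of 21 mod 26 is 5. Each letter's alphabet position (a=0..z=25) is mapped through 21·x+3 mod 26 — an affine cipher.
Decoding ghqtu: g(6)→5·(6−3)≡15=p; h(7)→5·(7−3)≡20=u; q(16)→5·(16−3)≡13=n; t(19)→5·(19−3)≡2=c; u(20)→5·(20−3)≡7=h (all mod 26).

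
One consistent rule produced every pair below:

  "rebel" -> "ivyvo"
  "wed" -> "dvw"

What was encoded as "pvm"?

ken

Each pair mirrors across the alphabet (r↔i, e↔v, b↔y): positions sum to 25. This is the alphabet-reversal cipher (Atbash): a becomes z, b becomes y, etc.
Decoding pvm: p↔k, v↔e, m↔n.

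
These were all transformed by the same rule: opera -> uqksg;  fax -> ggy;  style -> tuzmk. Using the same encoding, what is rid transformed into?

The shift depends on letter class: consonant p→q is +1, but vowel o→u is +6. Two shifts are in play — +6 for a/e/i/o/u, +1 for every other letter.
For rid: r(cons)+1=s, i(vowel)+6=o, d(cons)+1=e.

soe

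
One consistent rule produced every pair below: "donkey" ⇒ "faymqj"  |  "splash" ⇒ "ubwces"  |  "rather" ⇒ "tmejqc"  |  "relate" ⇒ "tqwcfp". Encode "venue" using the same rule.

The shifts repeat in a cycle of length 3: positions 0,1,… shift by +2, +12, +11, then the pattern repeats.
For venue: v+2=x, e+12=q, n+11=y, u+2=w, e+12=q.

xqywq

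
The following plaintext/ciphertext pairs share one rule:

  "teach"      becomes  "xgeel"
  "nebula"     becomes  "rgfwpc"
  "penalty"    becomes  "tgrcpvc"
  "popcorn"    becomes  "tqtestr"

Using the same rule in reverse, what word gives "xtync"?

Shifts by position in teach: pos 0: t→x (+4), pos 1: e→g (+2), pos 2: a→e (+4), pos 3: c→e (+2) — repeating every 2. The shifts repeat in a cycle of length 2: positions 0,1,… shift by +4, +2, then the pattern repeats.
Reversing it on xtync: x−4=t, t−2=r, y−4=u, n−2=l, c−4=y.

truly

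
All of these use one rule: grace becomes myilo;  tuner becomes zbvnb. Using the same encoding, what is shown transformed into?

In grace: g→m is +6, r→y is +7, a→i is +8, c→l is +9 — the shift increases by 1 each position. Each letter shifts forward by (position + 6), i.e. 6, 7, 8, … — the shift grows by one for each successive letter.
Applying it to shown: s+6=y, h+7=o, o+8=w, w+9=f, n+10=x.

yowfx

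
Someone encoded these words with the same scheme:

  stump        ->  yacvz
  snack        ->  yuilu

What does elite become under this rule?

ksqco

The shift increases by 1 at each position, starting from +6: 6, 7, 8, ….
For elite: e+6=k, l+7=s, i+8=q, t+9=c, e+10=o.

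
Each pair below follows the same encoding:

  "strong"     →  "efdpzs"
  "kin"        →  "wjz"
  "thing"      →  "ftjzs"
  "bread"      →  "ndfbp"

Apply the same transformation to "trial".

fdjbx

The shift depends on letter class: consonant s→e is +12, but vowel o→p is +1. Vowels shift forward by 1 and consonants shift forward by 12.
Applying it to trial: t(cons)+12=f, r(cons)+12=d, i(vowel)+1=j, a(vowel)+1=b, l(cons)+12=x.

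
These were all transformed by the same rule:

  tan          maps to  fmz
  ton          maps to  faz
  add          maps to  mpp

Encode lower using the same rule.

xaiqd

Compare letters: t→f is +12, a→m is +12, n→z is +12 — a constant shift. It's a constant shift of +12 (ROT12).
For lower: l+12=x, o+12=a, w+12=i, e+12=q, r+12=d.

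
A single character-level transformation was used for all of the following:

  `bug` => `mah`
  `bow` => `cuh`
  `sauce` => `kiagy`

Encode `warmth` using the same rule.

nzsxgc

The output letters match the input read backwards, each shifted +6: bug reversed is gub. Two steps: reverse the string, then apply a Caesar shift of +6.
On warmth: reverse → htmraw; then shift: h+6=n, t+6=z, m+6=s, r+6=x, a+6=g, w+6=c.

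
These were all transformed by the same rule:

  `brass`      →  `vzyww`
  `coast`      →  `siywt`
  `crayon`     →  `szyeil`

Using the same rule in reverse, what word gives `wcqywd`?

b(1)→v(21) and r(17)→z(25) fit y≡23x+24 (mod 26); the inverse of 23 mod 26 is 17. This is an affine cipher: with a=0,…,z=25, each position x becomes (23x+24) mod 26.
Reversing it on wcqywd: w(22)→17·(22−24)≡18=s; c(2)→17·(2−24)≡16=q; q(16)→17·(16−24)≡20=u; y(24)→17·(24−24)≡0=a; w(22)→17·(22−24)≡18=s; d(3)→17·(3−24)≡7=h (all mod 26).

squash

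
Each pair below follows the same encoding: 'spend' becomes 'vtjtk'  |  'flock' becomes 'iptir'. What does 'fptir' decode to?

In spend: s→v is +3, p→t is +4, e→j is +5, n→t is +6 — the shift increases by 1 each position. Letter i (0-indexed) is shifted by i+3, so successive shifts are 3, 4, 5, ….
Undoing it on fptir: f−3=c, p−4=l, t−5=o, i−6=c, r−7=k.

clock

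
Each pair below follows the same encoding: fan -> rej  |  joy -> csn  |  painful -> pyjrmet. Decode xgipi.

The output letters match the input read backwards, each shifted +4: fan reversed is naf. Read the word backwards and shift each letter +4.
Reversing it on xgipi: shift back: x−4=t, g−4=c, i−4=e, p−4=l, i−4=e → tcele; then reverse → elect.

elect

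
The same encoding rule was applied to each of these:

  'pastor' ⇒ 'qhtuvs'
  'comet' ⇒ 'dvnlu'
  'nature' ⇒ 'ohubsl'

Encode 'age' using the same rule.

The rule splits by letter class: vowels +7, consonants +1.
On age: a(vowel)+7=h, g(cons)+1=h, e(vowel)+7=l.

hhl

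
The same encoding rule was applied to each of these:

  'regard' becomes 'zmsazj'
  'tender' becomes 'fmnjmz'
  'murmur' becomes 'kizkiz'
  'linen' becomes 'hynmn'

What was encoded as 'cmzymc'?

series

r(17)→z(25) and e(4)→m(12) fit y≡3x+0 (mod 26); the inverse of 3 mod 26 is 9. Treating letters as 0–25, the rule is x ↦ 3x + 0 (mod 26).
Reversing it on cmzymc: c(2)→9·(2−0)≡18=s; m(12)→9·(12−0)≡4=e; z(25)→9·(25−0)≡17=r; y(24)→9·(24−0)≡8=i; m(12)→9·(12−0)≡4=e; c(2)→9·(2−0)≡18=s (all mod 26).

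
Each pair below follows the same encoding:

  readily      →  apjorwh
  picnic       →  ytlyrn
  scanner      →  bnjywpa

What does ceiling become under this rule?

lprwryp

Shifts by position in readily: pos 0: r→a (+9), pos 1: e→p (+11), pos 2: a→j (+9), pos 3: d→o (+11) — repeating every 2. A repeating key of period 2 is used — shifts +9, +11 over and over.
Applying it to ceiling: c+9=l, e+11=p, i+9=r, l+11=w, i+9=r, n+11=y, g+9=p.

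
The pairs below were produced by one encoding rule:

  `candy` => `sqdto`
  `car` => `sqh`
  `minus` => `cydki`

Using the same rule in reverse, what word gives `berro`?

lobby

Compare letters: c→s is +16, a→q is +16, n→d is +16 — a constant shift. It's a constant shift of +16 (ROT16).
Decoding berro: b−16=l, e−16=o, r−16=b, r−16=b, o−16=y.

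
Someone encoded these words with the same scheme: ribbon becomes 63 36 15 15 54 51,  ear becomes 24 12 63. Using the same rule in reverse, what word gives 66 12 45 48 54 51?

r(#18)→63 and i(#9)→36: differences scale by 3, so n = 3·pos + 9. The formula is n = 3×(alphabet index, a=1) + 9.
Decoding 66 12 45 48 54 51: 66→(66−9)÷3=19=s, 12→(12−9)÷3=1=a, 45→(45−9)÷3=12=l, 48→(48−9)÷3=13=m, 54→(54−9)÷3=15=o, 51→(51−9)÷3=14=n.

salmon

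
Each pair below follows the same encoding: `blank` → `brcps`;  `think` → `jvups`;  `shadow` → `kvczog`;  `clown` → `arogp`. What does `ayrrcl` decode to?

b(1)→b(1) and l(11)→r(17) fit y≡25x+2 (mod 26); the inverse of 25 mod 26 is 25. Treating letters as 0–25, the rule is x ↦ 25x + 2 (mod 26).
Undoing it on ayrrcl: a(0)→25·(0−2)≡2=c; y(24)→25·(24−2)≡4=e; r(17)→25·(17−2)≡11=l; r(17)→25·(17−2)≡11=l; c(2)→25·(2−2)≡0=a; l(11)→25·(11−2)≡17=r (all mod 26).

cellar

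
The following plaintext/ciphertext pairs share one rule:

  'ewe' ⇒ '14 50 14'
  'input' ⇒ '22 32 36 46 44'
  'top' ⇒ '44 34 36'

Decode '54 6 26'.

yak

Each letter becomes 2×(its alphabet position, a=1..z=26) + 4.
Undoing it on 54 6 26: 54→(54−4)÷2=25=y, 6→(6−4)÷2=1=a, 26→(26−4)÷2=11=k.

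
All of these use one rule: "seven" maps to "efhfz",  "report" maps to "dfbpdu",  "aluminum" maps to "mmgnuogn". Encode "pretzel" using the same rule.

Shifts by position in seven: pos 0: s→e (+12), pos 1: e→f (+1), pos 2: v→h (+12), pos 3: e→f (+1) — repeating every 2. A repeating key of period 2 is used — shifts +12, +1 over and over.
On pretzel: p+12=b, r+1=s, e+12=q, t+1=u, z+12=l, e+1=f, l+12=x.

bsqulfx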